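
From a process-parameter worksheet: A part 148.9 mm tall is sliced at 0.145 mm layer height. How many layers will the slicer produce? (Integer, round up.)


Layers = ceil(148.9/0.145) = 1027


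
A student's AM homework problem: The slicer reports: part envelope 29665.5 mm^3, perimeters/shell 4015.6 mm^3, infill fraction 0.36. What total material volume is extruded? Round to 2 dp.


V_infill = (29665.5 - 4015.6) * 0.36 = 9233.96
V_total = 4015.6 + 9233.96 = 13249.56 mm^3


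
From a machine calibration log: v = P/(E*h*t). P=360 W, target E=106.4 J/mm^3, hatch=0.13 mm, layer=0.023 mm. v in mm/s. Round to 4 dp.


v = 360 / (106.4*0.13*0.023) = 1131.5915 mm/s


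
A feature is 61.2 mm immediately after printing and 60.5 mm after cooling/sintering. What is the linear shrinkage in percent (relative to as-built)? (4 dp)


Shrinkage = ((61.2-60.5)/61.2)*100 = 1.1438 %


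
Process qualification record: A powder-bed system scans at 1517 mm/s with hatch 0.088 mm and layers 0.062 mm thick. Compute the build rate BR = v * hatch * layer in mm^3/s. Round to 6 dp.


Rate = 1517 * 0.088 * 0.062 = 8.276752 mm^3/s


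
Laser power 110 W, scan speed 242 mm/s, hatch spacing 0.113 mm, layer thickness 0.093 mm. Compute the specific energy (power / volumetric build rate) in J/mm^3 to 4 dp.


Build rate = 242 * 0.113 * 0.093 = 2.543178 mm^3/s
SE = 110 / 2.543178 = 43.253 J/mm^3


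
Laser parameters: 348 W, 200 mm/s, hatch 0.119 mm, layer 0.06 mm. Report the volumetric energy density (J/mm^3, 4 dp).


E = 348 / (200*0.119*0.06) = 243.6975 J/mm^3


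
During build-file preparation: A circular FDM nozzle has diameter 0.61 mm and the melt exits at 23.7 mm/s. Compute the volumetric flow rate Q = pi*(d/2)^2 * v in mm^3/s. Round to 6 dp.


A = pi*(0.61/2)^2 = 0.29224666 mm^2
Q = 0.29224666 * 23.7 = 6.926246 mm^3/s


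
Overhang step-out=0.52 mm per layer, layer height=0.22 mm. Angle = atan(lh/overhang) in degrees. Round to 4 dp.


angle = atan(0.22/0.52) = 22.9321 degrees


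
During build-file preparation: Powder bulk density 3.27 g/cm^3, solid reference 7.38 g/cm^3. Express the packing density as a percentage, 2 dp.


Packing = (3.27/7.38)*100 = 44.31 %


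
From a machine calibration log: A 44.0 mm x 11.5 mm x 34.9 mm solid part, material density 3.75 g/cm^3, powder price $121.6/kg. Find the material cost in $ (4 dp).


V = 44.0 * 11.5 * 34.9 = 17659.4 mm^3 = 17.6594 cm^3
Mass = 17.6594 * 3.75 / 1000 = 0.06622275 kg
Cost = 0.06622275 * 121.6 = 8.0527 $


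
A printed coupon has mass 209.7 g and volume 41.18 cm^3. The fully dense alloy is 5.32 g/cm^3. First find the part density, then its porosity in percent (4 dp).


rho_part = 209.7 / 41.18 = 5.0922778 g/cm^3
Porosity = (1 - 5.0922778/5.32)*100 = 4.2805 %


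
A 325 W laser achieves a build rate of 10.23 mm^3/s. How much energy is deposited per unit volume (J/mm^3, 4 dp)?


SE = 325 / 10.23 = 31.7693 J/mm^3


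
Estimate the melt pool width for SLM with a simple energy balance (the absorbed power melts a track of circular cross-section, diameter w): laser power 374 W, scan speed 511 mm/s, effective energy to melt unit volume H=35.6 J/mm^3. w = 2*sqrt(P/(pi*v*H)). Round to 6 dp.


w = 2*sqrt(374/(pi*511*35.6)) = 0.161791 mm


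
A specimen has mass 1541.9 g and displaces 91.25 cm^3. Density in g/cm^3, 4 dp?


rho = 1541.9 / 91.25 = 16.8975 g/cm^3


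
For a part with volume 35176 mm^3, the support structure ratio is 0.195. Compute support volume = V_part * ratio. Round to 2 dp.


V_support = 35176 * 0.195 = 6859.32 mm^3


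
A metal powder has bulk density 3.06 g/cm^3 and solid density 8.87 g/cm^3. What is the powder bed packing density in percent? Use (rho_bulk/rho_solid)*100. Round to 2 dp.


Packing = (3.06/8.87)*100 = 34.5 %


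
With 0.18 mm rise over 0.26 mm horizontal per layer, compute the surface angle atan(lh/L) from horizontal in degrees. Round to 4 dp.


angle = atan(0.18/0.26) = 34.6952 degrees


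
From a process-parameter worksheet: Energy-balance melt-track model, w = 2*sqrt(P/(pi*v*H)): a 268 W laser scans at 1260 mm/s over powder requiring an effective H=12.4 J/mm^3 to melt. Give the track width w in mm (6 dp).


w = 2*sqrt(268/(pi*1260*12.4)) = 0.147784 mm


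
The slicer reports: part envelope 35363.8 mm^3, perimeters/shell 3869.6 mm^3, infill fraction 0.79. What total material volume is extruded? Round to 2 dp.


V_infill = (35363.8 - 3869.6) * 0.79 = 24880.42
V_total = 3869.6 + 24880.42 = 28750.02 mm^3


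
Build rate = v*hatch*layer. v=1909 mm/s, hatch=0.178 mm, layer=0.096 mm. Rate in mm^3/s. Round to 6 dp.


Rate = 1909 * 0.178 * 0.096 = 32.620992 mm^3/s


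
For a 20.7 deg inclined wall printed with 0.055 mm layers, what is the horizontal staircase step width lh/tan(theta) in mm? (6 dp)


step = 0.055 / tan(20.7) = 0.145553 mm


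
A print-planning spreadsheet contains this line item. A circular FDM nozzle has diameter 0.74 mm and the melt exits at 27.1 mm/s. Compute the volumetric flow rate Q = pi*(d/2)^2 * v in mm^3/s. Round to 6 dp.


A = pi*(0.74/2)^2 = 0.43008403 mm^2
Q = 0.43008403 * 27.1 = 11.655277 mm^3/s


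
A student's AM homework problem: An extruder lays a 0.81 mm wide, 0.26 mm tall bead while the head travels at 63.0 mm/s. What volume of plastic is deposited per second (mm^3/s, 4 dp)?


Rate = 0.81 * 0.26 * 63.0 = 13.2678 mm^3/s


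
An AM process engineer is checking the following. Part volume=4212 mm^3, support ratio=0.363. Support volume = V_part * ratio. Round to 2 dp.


V_support = 4212 * 0.363 = 1528.96 mm^3


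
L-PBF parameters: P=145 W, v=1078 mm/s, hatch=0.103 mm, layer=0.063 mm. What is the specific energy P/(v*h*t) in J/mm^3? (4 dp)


Build rate = 1078 * 0.103 * 0.063 = 6.995142 mm^3/s
SE = 145 / 6.995142 = 20.7287 J/mm^3


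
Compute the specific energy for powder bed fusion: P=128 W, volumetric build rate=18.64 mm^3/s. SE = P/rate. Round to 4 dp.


SE = 128 / 18.64 = 6.867 J/mm^3


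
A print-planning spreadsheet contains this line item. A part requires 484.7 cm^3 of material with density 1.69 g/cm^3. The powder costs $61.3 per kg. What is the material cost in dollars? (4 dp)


Mass = 484.7*1.69/1000 = 0.819143 kg
Cost = 0.819143 * 61.3 = 50.2135 $


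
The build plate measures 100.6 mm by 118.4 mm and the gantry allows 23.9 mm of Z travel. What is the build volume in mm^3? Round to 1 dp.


V = 100.6 * 118.4 * 23.9 = 284673.9 mm^3


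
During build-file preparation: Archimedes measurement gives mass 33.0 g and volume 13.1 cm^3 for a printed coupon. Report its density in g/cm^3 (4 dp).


rho = 33.0 / 13.1 = 2.5191 g/cm^3


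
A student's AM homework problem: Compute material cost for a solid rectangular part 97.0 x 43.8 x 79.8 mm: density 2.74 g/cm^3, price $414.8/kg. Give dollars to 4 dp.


V = 97.0 * 43.8 * 79.8 = 339038.28 mm^3 = 339.03828 cm^3
Mass = 339.03828 * 2.74 / 1000 = 0.92896489 kg
Cost = 0.92896489 * 414.8 = 385.3346 $


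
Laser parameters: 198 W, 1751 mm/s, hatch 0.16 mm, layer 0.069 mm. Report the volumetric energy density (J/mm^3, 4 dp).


E = 198 / (1751*0.16*0.069) = 10.2426 J/mm^3


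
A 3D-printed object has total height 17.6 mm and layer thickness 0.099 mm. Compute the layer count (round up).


Layers = ceil(17.6/0.099) = 178


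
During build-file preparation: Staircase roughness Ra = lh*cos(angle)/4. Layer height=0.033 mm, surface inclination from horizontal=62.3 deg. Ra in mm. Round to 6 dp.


Ra = 0.033 * cos(62.3) / 4 = 0.003835 mm


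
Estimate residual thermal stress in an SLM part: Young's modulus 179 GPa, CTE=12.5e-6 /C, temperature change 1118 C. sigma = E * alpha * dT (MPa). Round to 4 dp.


sigma = 179*1000 * 12.5e-6 * 1118 = 2501.525 MPa


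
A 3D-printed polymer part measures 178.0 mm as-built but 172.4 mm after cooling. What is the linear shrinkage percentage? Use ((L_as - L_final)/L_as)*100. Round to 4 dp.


Shrinkage = ((178.0-172.4)/178.0)*100 = 3.1461 %


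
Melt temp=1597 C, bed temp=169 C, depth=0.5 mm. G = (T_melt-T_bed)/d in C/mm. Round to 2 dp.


G = (1597-169)/0.5 = 2856.0 C/mm


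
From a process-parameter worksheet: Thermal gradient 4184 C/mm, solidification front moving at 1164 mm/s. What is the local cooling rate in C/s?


CR = 4184 * 1164 = 4870176 C/s


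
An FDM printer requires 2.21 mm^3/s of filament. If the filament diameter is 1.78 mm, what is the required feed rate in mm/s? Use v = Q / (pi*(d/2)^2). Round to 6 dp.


A = pi*(1.78/2)^2 = 2.488456
v = 2.21 / 2.488456 = 0.888101 mm/s


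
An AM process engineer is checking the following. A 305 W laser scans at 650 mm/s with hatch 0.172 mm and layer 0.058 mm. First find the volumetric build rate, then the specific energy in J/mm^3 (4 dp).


Build rate = 650 * 0.172 * 0.058 = 6.4844 mm^3/s
SE = 305 / 6.4844 = 47.036 J/mm^3


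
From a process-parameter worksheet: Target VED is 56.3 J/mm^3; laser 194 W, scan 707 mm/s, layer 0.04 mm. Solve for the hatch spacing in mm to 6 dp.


h = 194 / (56.3*707*0.04) = 0.121847 mm


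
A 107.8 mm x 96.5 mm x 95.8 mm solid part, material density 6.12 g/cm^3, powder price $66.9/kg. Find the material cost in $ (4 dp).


V = 107.8 * 96.5 * 95.8 = 996578.66 mm^3 = 996.57866 cm^3
Mass = 996.57866 * 6.12 / 1000 = 6.0990614 kg
Cost = 6.0990614 * 66.9 = 408.0272 $


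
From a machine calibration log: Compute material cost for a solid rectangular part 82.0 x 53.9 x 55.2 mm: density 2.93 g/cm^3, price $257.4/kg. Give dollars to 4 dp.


V = 82.0 * 53.9 * 55.2 = 243972.96 mm^3 = 243.97296 cm^3
Mass = 243.97296 * 2.93 / 1000 = 0.71484077 kg
Cost = 0.71484077 * 257.4 = 184.0 $


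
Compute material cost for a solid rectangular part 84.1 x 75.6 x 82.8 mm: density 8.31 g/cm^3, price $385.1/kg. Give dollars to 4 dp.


V = 84.1 * 75.6 * 82.8 = 526439.088 mm^3 = 526.439088 cm^3
Mass = 526.439088 * 8.31 / 1000 = 4.37470882 kg
Cost = 4.37470882 * 385.1 = 1684.7004 $


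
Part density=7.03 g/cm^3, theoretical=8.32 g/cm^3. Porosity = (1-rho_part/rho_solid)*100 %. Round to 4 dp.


Porosity = (1-7.03/8.32)*100 = 15.5048 %


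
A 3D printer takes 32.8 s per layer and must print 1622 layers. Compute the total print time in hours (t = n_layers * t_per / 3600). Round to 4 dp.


t = 1622 * 32.8 / 3600 = 14.7782 hrs


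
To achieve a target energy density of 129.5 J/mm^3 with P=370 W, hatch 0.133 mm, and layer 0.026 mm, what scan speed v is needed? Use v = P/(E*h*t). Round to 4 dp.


v = 370 / (129.5*0.133*0.026) = 826.2414 mm/s


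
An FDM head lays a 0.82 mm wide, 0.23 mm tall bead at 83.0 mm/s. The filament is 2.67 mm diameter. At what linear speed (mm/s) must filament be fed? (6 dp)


Q = 0.82 * 0.23 * 83.0 = 15.6538 mm^3/s
A_fil = pi*(2.67/2)^2 = 5.59902497 mm^2
v_feed = 15.6538 / 5.59902497 = 2.795808 mm/s


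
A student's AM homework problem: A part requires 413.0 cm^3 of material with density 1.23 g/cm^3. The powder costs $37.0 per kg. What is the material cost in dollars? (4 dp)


Mass = 413.0*1.23/1000 = 0.50799 kg
Cost = 0.50799 * 37.0 = 18.7956 $


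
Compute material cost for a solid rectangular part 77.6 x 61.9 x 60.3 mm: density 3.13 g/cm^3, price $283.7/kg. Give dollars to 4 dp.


V = 77.6 * 61.9 * 60.3 = 289647.432 mm^3 = 289.647432 cm^3
Mass = 289.647432 * 3.13 / 1000 = 0.90659646 kg
Cost = 0.90659646 * 283.7 = 257.2014 $


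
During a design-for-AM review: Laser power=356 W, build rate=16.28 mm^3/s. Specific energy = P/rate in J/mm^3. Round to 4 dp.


SE = 356 / 16.28 = 21.8673 J/mm^3


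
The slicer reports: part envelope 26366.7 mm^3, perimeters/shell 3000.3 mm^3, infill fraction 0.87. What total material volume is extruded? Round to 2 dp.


V_infill = (26366.7 - 3000.3) * 0.87 = 20328.77
V_total = 3000.3 + 20328.77 = 23329.07 mm^3


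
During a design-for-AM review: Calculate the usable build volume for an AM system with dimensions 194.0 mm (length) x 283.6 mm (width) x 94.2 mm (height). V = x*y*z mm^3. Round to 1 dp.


V = 194.0 * 283.6 * 94.2 = 5182733.3 mm^3


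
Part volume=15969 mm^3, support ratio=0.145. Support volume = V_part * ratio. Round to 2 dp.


V_support = 15969 * 0.145 = 2315.51 mm^3


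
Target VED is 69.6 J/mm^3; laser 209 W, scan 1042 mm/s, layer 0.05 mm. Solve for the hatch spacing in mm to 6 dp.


h = 209 / (69.6*1042*0.05) = 0.057637 mm


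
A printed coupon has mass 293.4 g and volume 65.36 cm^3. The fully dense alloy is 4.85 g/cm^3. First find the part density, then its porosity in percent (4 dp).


rho_part = 293.4 / 65.36 = 4.48898409 g/cm^3
Porosity = (1 - 4.48898409/4.85)*100 = 7.4436 %


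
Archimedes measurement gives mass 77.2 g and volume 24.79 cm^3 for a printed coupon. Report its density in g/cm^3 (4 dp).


rho = 77.2 / 24.79 = 3.1142 g/cm^3


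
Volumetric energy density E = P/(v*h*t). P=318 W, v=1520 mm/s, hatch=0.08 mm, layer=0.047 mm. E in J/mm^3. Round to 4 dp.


E = 318 / (1520*0.08*0.047) = 55.6411 J/mm^3


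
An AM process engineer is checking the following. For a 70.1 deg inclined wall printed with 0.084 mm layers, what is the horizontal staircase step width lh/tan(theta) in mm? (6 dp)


step = 0.084 / tan(70.1) = 0.030408 mm


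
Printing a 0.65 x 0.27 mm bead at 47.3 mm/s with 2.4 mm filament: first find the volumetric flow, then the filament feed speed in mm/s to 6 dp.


Q = 0.65 * 0.27 * 47.3 = 8.30115 mm^3/s
A_fil = pi*(2.4/2)^2 = 4.52389342 mm^2
v_feed = 8.30115 / 4.52389342 = 1.834957 mm/s


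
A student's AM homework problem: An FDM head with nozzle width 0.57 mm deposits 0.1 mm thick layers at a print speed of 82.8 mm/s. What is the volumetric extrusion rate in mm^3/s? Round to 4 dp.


Rate = 0.57 * 0.1 * 82.8 = 4.7196 mm^3/s


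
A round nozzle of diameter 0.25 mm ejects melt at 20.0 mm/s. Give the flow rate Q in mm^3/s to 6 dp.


A = pi*(0.25/2)^2 = 0.04908739 mm^2
Q = 0.04908739 * 20.0 = 0.981748 mm^3/s


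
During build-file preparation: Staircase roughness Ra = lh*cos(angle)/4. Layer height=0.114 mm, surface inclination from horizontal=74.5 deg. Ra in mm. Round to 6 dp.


Ra = 0.114 * cos(74.5) / 4 = 0.007616 mm


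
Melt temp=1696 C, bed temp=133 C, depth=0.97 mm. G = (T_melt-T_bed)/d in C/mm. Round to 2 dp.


G = (1696-133)/0.97 = 1611.34 C/mm


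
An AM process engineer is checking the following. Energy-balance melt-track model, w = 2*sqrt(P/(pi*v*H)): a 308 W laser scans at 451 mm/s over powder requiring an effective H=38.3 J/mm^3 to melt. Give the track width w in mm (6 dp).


w = 2*sqrt(308/(pi*451*38.3)) = 0.150676 mm


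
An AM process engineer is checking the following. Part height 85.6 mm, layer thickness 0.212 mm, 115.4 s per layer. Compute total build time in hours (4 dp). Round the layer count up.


Layers = ceil(85.6/0.212) = 404
t = 404 * 115.4 / 3600 = 12.9504 hrs


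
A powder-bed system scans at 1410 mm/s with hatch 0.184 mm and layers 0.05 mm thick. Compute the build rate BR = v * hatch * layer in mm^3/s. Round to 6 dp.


Rate = 1410 * 0.184 * 0.05 = 12.972 mm^3/s


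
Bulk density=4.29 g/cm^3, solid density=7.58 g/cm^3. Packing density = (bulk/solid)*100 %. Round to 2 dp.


Packing = (4.29/7.58)*100 = 56.6 %


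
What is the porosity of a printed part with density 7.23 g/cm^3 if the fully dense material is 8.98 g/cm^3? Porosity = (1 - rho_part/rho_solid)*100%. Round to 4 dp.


Porosity = (1-7.23/8.98)*100 = 19.4878 %


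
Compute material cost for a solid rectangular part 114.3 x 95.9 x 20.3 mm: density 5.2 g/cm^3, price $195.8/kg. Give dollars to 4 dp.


V = 114.3 * 95.9 * 20.3 = 222515.811 mm^3 = 222.515811 cm^3
Mass = 222.515811 * 5.2 / 1000 = 1.15708222 kg
Cost = 1.15708222 * 195.8 = 226.5567 $


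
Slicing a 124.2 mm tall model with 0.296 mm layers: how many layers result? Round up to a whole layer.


Layers = ceil(124.2/0.296) = 420


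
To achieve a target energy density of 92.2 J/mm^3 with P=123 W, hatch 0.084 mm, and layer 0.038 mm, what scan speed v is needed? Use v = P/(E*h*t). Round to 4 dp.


v = 123 / (92.2*0.084*0.038) = 417.9375 mm/s


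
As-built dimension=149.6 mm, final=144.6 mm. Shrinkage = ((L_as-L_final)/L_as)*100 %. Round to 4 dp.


Shrinkage = ((149.6-144.6)/149.6)*100 = 3.3422 %


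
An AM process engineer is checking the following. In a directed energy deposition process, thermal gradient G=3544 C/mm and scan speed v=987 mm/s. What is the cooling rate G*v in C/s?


CR = 3544 * 987 = 3497928 C/s


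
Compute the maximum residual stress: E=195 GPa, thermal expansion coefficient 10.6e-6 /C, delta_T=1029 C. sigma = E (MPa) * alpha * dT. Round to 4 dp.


sigma = 195*1000 * 10.6e-6 * 1029 = 2126.943 MPa


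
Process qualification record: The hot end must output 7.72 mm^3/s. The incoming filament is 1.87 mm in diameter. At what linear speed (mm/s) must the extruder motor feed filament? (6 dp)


A = pi*(1.87/2)^2 = 2.746459
v = 7.72 / 2.746459 = 2.810892 mm/s


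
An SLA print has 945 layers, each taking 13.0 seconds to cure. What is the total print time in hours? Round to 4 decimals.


t = 945 * 13.0 / 3600 = 3.4125 hrs


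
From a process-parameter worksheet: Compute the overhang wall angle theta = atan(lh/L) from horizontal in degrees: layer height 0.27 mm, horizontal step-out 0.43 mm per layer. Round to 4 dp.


angle = atan(0.27/0.43) = 32.125 degrees


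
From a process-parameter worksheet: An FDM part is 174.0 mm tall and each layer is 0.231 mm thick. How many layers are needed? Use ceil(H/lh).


Layers = ceil(174.0/0.231) = 754


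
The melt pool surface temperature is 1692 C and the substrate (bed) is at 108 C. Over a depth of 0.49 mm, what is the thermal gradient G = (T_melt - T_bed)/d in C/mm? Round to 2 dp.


G = (1692-108)/0.49 = 3232.65 C/mm


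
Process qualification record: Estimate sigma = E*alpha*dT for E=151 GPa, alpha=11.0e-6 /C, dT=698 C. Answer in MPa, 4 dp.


sigma = 151*1000 * 11.0e-6 * 698 = 1159.378 MPa


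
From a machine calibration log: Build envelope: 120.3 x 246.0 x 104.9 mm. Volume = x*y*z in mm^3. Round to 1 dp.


V = 120.3 * 246.0 * 104.9 = 3104389.6 mm^3


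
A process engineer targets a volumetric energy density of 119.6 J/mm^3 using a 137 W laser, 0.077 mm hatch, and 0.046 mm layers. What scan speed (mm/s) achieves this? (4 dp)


v = 137 / (119.6*0.077*0.046) = 323.4006 mm/s


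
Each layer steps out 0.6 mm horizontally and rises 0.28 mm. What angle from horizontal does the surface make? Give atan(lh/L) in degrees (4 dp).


angle = atan(0.28/0.6) = 25.0169 degrees


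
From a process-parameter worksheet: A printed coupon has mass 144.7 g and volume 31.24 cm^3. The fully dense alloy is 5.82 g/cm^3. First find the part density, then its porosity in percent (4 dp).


rho_part = 144.7 / 31.24 = 4.6318822 g/cm^3
Porosity = (1 - 4.6318822/5.82)*100 = 20.4144 %


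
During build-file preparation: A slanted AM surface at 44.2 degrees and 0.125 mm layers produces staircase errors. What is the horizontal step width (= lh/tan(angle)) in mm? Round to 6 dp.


step = 0.125 / tan(44.2) = 0.12854 mm


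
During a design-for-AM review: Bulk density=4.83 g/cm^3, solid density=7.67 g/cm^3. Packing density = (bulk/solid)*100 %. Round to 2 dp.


Packing = (4.83/7.67)*100 = 62.97 %


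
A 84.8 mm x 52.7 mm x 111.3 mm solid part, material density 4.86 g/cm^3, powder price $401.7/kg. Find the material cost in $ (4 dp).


V = 84.8 * 52.7 * 111.3 = 497395.248 mm^3 = 497.395248 cm^3
Mass = 497.395248 * 4.86 / 1000 = 2.41734091 kg
Cost = 2.41734091 * 401.7 = 971.0458 $


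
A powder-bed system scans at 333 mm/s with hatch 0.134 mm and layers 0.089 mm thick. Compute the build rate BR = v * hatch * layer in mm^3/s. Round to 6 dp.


Rate = 333 * 0.134 * 0.089 = 3.971358 mm^3/s


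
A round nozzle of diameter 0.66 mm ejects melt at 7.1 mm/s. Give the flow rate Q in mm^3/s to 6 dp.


A = pi*(0.66/2)^2 = 0.34211944 mm^2
Q = 0.34211944 * 7.1 = 2.429048 mm^3/s


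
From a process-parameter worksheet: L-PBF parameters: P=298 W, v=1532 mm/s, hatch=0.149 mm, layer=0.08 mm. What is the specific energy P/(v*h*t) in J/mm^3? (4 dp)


Build rate = 1532 * 0.149 * 0.08 = 18.26144 mm^3/s
SE = 298 / 18.26144 = 16.3185 J/mm^3


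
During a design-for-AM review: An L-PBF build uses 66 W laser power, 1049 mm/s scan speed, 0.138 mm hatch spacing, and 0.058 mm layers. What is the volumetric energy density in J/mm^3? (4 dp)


E = 66 / (1049*0.138*0.058) = 7.8607 J/mm^3


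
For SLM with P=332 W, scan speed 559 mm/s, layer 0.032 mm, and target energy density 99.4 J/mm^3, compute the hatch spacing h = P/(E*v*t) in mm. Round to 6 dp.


h = 332 / (99.4*559*0.032) = 0.18672 mm


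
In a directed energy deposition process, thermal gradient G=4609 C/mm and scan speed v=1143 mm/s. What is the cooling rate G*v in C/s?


CR = 4609 * 1143 = 5268087 C/s


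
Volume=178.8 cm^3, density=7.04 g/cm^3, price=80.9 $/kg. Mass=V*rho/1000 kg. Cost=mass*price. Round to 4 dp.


Mass = 178.8*7.04/1000 = 1.258752 kg
Cost = 1.258752 * 80.9 = 101.833 $


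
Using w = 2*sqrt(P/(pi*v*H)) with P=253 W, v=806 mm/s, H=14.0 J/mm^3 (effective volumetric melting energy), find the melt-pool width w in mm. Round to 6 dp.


w = 2*sqrt(253/(pi*806*14.0)) = 0.16896 mm


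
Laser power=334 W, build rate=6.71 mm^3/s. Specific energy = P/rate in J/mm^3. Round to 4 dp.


SE = 334 / 6.71 = 49.7765 J/mm^3


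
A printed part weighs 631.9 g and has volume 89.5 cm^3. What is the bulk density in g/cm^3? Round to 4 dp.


rho = 631.9 / 89.5 = 7.0603 g/cm^3


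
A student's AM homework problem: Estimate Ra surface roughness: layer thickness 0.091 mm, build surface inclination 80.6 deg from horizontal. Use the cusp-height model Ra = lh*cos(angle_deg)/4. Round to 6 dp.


Ra = 0.091 * cos(80.6) / 4 = 0.003716 mm


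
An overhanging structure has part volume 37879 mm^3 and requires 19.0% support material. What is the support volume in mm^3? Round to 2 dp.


V_support = 37879 * 0.19 = 7197.01 mm^3


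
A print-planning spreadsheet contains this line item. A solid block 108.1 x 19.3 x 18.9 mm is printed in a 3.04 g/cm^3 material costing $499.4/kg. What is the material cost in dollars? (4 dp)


V = 108.1 * 19.3 * 18.9 = 39431.637 mm^3 = 39.431637 cm^3
Mass = 39.431637 * 3.04 / 1000 = 0.11987218 kg
Cost = 0.11987218 * 499.4 = 59.8642 $


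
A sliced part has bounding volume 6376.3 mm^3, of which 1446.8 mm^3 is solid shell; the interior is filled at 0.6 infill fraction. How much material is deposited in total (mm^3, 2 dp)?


V_infill = (6376.3 - 1446.8) * 0.6 = 2957.7
V_total = 1446.8 + 2957.7 = 4404.5 mm^3


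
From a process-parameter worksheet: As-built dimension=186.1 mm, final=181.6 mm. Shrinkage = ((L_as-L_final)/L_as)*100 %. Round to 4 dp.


Shrinkage = ((186.1-181.6)/186.1)*100 = 2.4181 %


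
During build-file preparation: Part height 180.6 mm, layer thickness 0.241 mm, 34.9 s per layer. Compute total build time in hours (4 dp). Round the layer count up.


Layers = ceil(180.6/0.241) = 750
t = 750 * 34.9 / 3600 = 7.2708 hrs


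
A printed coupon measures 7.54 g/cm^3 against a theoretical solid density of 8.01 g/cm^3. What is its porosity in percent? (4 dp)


Porosity = (1-7.54/8.01)*100 = 5.8677 %


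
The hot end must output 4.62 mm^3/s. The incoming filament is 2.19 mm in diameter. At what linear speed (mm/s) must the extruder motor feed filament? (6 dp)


A = pi*(2.19/2)^2 = 3.766848
v = 4.62 / 3.766848 = 1.22649 mm/s


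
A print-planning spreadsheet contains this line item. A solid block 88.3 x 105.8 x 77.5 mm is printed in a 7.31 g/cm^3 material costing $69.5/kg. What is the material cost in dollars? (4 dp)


V = 88.3 * 105.8 * 77.5 = 724015.85 mm^3 = 724.01585 cm^3
Mass = 724.01585 * 7.31 / 1000 = 5.29255586 kg
Cost = 5.29255586 * 69.5 = 367.8326 $


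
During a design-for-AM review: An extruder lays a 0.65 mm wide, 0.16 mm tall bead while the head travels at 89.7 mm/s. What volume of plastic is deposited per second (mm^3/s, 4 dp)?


Rate = 0.65 * 0.16 * 89.7 = 9.3288 mm^3/s


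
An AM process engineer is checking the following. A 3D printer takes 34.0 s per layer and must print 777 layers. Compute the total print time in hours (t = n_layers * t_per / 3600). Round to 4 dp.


t = 777 * 34.0 / 3600 = 7.3383 hrs


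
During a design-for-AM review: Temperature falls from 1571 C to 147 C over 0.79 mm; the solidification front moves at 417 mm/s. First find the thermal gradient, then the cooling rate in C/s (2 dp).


G = (1571-147)/0.79 = 1802.53164557 C/mm
CR = 1802.53164557 * 417 = 751655.7 C/s


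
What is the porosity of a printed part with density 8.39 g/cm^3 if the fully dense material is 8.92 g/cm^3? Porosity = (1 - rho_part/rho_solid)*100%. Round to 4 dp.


Porosity = (1-8.39/8.92)*100 = 5.9417 %


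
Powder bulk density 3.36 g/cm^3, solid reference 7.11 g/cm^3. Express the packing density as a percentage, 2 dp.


Packing = (3.36/7.11)*100 = 47.26 %


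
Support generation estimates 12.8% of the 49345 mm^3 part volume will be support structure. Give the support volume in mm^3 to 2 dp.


V_support = 49345 * 0.128 = 6316.16 mm^3


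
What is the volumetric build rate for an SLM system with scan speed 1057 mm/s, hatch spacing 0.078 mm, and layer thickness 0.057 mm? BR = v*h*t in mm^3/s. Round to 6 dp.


Rate = 1057 * 0.078 * 0.057 = 4.699422 mm^3/s


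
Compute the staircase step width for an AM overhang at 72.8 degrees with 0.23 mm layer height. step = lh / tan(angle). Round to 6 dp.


step = 0.23 / tan(72.8) = 0.071197 mm


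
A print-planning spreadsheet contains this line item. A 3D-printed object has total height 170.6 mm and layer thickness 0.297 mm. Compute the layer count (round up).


Layers = ceil(170.6/0.297) = 575


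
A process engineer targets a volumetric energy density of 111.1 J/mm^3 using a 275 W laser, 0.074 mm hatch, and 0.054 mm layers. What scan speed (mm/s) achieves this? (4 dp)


v = 275 / (111.1*0.074*0.054) = 619.4313 mm/s


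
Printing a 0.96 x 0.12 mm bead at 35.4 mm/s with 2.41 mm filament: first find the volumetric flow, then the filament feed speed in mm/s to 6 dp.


Q = 0.96 * 0.12 * 35.4 = 4.07808 mm^3/s
A_fil = pi*(2.41/2)^2 = 4.56167107 mm^2
v_feed = 4.07808 / 4.56167107 = 0.893988 mm/s


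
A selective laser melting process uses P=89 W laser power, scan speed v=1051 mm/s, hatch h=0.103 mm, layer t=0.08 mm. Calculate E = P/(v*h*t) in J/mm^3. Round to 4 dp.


E = 89 / (1051*0.103*0.08) = 10.2769 J/mm^3


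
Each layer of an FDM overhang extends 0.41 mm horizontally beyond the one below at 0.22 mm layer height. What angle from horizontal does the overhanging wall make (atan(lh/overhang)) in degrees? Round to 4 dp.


angle = atan(0.22/0.41) = 28.2174 degrees


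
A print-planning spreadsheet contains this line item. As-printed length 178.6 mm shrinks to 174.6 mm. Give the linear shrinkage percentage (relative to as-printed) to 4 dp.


Shrinkage = ((178.6-174.6)/178.6)*100 = 2.2396 %


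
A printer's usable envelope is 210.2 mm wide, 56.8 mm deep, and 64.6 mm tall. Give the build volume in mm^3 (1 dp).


V = 210.2 * 56.8 * 64.6 = 771282.7 mm^3


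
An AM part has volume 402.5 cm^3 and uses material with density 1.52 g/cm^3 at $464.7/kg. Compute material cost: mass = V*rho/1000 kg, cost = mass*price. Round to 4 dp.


Mass = 402.5*1.52/1000 = 0.6118 kg
Cost = 0.6118 * 464.7 = 284.3035 $


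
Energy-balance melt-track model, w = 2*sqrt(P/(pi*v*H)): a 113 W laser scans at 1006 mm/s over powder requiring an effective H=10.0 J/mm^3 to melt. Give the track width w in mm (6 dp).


w = 2*sqrt(113/(pi*1006*10.0)) = 0.11959 mm


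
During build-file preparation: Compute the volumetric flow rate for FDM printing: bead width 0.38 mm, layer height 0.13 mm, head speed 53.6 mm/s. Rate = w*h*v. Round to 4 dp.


Rate = 0.38 * 0.13 * 53.6 = 2.6478 mm^3/s


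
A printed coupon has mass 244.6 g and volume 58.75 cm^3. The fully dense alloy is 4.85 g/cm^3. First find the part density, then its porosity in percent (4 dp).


rho_part = 244.6 / 58.75 = 4.16340426 g/cm^3
Porosity = (1 - 4.16340426/4.85)*100 = 14.1566 %


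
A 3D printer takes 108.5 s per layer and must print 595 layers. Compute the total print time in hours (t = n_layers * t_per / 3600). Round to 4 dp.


t = 595 * 108.5 / 3600 = 17.9326 hrs


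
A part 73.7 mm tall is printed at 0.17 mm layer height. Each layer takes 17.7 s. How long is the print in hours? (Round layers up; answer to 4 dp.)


Layers = ceil(73.7/0.17) = 434
t = 434 * 17.7 / 3600 = 2.1338 hrs


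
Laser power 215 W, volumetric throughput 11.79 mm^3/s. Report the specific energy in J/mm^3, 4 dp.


SE = 215 / 11.79 = 18.2358 J/mm^3


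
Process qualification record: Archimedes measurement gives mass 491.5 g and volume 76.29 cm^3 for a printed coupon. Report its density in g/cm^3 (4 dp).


rho = 491.5 / 76.29 = 6.4425 g/cm^3


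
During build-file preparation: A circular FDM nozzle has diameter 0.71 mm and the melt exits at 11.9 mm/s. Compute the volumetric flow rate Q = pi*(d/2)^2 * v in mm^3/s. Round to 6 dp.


A = pi*(0.71/2)^2 = 0.39591921 mm^2
Q = 0.39591921 * 11.9 = 4.711439 mm^3/s


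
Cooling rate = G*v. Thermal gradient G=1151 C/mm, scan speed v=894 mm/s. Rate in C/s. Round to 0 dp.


CR = 1151 * 894 = 1028994 C/s


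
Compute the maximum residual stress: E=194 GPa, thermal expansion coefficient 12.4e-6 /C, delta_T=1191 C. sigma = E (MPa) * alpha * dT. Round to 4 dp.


sigma = 194*1000 * 12.4e-6 * 1191 = 2865.0696 MPa


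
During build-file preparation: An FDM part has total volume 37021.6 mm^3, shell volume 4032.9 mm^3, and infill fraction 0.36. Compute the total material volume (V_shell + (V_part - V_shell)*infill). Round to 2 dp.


V_infill = (37021.6 - 4032.9) * 0.36 = 11875.93
V_total = 4032.9 + 11875.93 = 15908.83 mm^3


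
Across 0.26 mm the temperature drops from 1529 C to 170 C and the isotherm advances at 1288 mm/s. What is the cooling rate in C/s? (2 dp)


G = (1529-170)/0.26 = 5226.92307692 C/mm
CR = 5226.92307692 * 1288 = 6732276.92 C/s


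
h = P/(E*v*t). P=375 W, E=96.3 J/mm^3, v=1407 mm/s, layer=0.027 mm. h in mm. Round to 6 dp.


h = 375 / (96.3*1407*0.027) = 0.102505 mm


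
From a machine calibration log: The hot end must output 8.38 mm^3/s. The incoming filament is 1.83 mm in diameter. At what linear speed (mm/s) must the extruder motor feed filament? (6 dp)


A = pi*(1.83/2)^2 = 2.63022
v = 8.38 / 2.63022 = 3.186045 mm/s


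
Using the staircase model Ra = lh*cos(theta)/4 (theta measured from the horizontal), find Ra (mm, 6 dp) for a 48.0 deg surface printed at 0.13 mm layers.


Ra = 0.13 * cos(48.0) / 4 = 0.021747 mm


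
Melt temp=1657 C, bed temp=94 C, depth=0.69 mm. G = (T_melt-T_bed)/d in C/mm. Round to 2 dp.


G = (1657-94)/0.69 = 2265.22 C/mm


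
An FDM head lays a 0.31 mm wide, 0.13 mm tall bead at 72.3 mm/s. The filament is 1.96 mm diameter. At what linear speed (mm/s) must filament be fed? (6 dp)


Q = 0.31 * 0.13 * 72.3 = 2.91369 mm^3/s
A_fil = pi*(1.96/2)^2 = 3.01718558 mm^2
v_feed = 2.91369 / 3.01718558 = 0.965698 mm/s


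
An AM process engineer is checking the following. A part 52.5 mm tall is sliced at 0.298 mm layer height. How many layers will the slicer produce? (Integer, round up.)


Layers = ceil(52.5/0.298) = 177


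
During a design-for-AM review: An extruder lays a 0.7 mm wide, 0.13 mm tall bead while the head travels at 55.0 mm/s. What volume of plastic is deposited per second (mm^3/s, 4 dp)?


Rate = 0.7 * 0.13 * 55.0 = 5.005 mm^3/s


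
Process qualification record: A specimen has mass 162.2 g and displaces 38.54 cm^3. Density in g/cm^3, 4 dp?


rho = 162.2 / 38.54 = 4.2086 g/cm^3


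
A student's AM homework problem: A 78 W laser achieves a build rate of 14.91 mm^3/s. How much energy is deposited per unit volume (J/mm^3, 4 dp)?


SE = 78 / 14.91 = 5.2314 J/mm^3


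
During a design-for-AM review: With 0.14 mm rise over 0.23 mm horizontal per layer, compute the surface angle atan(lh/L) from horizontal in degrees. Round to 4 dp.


angle = atan(0.14/0.23) = 31.3287 degrees


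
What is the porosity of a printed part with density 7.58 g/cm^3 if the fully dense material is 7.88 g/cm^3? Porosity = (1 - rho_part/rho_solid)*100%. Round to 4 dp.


Porosity = (1-7.58/7.88)*100 = 3.8071 %


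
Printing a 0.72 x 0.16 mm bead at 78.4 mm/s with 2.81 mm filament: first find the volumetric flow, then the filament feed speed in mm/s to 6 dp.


Q = 0.72 * 0.16 * 78.4 = 9.03168 mm^3/s
A_fil = pi*(2.81/2)^2 = 6.20158244 mm^2
v_feed = 9.03168 / 6.20158244 = 1.456351 mm/s


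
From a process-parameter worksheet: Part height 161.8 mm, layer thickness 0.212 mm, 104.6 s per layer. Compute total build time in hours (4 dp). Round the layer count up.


Layers = ceil(161.8/0.212) = 764
t = 764 * 104.6 / 3600 = 22.1984 hrs


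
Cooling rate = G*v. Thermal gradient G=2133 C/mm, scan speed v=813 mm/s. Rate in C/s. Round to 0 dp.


CR = 2133 * 813 = 1734129 C/s


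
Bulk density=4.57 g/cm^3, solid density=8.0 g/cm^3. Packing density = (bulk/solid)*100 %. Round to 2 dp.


Packing = (4.57/8.0)*100 = 57.13 %


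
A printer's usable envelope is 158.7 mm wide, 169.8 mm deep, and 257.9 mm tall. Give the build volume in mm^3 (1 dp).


V = 158.7 * 169.8 * 257.9 = 6949698.4 mm^3


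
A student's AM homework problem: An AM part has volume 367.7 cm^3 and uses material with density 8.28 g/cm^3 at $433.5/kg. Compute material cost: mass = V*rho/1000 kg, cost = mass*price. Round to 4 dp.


Mass = 367.7*8.28/1000 = 3.044556 kg
Cost = 3.044556 * 433.5 = 1319.815 $


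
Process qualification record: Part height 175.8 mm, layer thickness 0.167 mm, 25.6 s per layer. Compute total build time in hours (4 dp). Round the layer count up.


Layers = ceil(175.8/0.167) = 1053
t = 1053 * 25.6 / 3600 = 7.488 hrs


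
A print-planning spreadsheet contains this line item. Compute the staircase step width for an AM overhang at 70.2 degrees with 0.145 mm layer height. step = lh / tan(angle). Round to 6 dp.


step = 0.145 / tan(70.2) = 0.052203 mm


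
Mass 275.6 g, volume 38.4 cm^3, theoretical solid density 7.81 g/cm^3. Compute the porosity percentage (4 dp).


rho_part = 275.6 / 38.4 = 7.17708333 g/cm^3
Porosity = (1 - 7.17708333/7.81)*100 = 8.1039 %


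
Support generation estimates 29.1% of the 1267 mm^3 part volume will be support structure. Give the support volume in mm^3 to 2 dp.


V_support = 1267 * 0.291 = 368.7 mm^3


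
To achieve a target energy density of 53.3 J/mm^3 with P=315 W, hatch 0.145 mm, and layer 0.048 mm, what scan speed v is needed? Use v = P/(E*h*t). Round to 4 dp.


v = 315 / (53.3*0.145*0.048) = 849.1298 mm/s


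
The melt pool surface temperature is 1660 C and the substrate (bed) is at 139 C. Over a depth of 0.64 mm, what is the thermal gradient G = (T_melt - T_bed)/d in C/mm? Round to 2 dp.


G = (1660-139)/0.64 = 2376.56 C/mm


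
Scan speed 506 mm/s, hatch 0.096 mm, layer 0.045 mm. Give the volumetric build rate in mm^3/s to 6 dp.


Rate = 506 * 0.096 * 0.045 = 2.18592 mm^3/s


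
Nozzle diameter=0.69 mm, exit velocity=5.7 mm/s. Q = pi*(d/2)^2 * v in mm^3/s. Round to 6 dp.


A = pi*(0.69/2)^2 = 0.37392807 mm^2
Q = 0.37392807 * 5.7 = 2.13139 mm^3/s


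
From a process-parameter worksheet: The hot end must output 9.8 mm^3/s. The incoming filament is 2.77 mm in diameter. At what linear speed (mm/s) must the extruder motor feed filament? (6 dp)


A = pi*(2.77/2)^2 = 6.026282
v = 9.8 / 6.026282 = 1.62621 mm/s


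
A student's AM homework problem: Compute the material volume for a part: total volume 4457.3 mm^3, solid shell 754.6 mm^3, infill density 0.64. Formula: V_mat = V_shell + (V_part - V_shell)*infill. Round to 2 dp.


V_infill = (4457.3 - 754.6) * 0.64 = 2369.73
V_total = 754.6 + 2369.73 = 3124.33 mm^3


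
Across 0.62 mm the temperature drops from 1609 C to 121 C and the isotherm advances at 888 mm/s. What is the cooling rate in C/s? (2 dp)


G = (1609-121)/0.62 = 2400.0 C/mm
CR = 2400.0 * 888 = 2131200.0 C/s


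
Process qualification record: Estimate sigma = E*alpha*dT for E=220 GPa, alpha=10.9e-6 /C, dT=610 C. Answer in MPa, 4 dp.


sigma = 220*1000 * 10.9e-6 * 610 = 1462.78 MPa


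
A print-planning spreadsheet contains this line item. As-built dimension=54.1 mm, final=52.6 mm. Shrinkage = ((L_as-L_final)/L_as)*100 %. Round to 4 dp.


Shrinkage = ((54.1-52.6)/54.1)*100 = 2.7726 %


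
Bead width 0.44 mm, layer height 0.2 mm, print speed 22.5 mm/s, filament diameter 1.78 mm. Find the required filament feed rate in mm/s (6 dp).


Q = 0.44 * 0.2 * 22.5 = 1.98 mm^3/s
A_fil = pi*(1.78/2)^2 = 2.48845554 mm^2
v_feed = 1.98 / 2.48845554 = 0.795674 mm/s


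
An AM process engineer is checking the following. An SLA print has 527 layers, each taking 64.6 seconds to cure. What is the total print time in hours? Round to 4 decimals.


t = 527 * 64.6 / 3600 = 9.4567 hrs


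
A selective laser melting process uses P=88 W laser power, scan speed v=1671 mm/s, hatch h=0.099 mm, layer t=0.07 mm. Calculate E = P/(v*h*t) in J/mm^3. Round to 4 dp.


E = 88 / (1671*0.099*0.07) = 7.5993 J/mm^3


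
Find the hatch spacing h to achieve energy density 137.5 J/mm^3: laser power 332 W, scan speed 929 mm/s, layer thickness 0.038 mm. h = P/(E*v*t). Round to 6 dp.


h = 332 / (137.5*929*0.038) = 0.068397 mm


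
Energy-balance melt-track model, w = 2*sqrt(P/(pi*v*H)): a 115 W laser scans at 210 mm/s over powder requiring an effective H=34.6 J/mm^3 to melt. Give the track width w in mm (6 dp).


w = 2*sqrt(115/(pi*210*34.6)) = 0.141957 mm


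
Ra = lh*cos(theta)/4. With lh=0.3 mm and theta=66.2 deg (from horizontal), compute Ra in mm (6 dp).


Ra = 0.3 * cos(66.2) / 4 = 0.030266 mm


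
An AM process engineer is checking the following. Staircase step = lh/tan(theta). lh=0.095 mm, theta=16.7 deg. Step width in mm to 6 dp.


step = 0.095 / tan(16.7) = 0.316651 mm


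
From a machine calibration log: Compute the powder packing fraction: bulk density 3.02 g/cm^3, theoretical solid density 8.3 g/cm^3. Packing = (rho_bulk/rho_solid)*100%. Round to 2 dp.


Packing = (3.02/8.3)*100 = 36.39 %


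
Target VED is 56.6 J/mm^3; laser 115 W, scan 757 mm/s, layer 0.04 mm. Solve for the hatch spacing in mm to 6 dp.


h = 115 / (56.6*757*0.04) = 0.0671 mm


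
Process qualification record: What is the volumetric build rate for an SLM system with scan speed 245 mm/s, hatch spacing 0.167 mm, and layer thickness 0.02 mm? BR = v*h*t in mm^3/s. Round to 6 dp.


Rate = 245 * 0.167 * 0.02 = 0.8183 mm^3/s


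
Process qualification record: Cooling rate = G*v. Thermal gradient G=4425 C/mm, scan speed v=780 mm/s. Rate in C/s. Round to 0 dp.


CR = 4425 * 780 = 3451500 C/s


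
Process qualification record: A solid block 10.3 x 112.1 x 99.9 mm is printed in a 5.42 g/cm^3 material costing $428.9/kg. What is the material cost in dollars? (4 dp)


V = 10.3 * 112.1 * 99.9 = 115347.537 mm^3 = 115.347537 cm^3
Mass = 115.347537 * 5.42 / 1000 = 0.62518365 kg
Cost = 0.62518365 * 428.9 = 268.1413 $


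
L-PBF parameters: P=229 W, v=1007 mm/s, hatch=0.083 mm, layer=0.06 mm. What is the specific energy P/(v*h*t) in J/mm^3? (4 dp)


Build rate = 1007 * 0.083 * 0.06 = 5.01486 mm^3/s
SE = 229 / 5.01486 = 45.6643 J/mm^3


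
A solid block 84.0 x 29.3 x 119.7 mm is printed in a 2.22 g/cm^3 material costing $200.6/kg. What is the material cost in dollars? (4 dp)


V = 84.0 * 29.3 * 119.7 = 294605.64 mm^3 = 294.60564 cm^3
Mass = 294.60564 * 2.22 / 1000 = 0.65402452 kg
Cost = 0.65402452 * 200.6 = 131.1973 $
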